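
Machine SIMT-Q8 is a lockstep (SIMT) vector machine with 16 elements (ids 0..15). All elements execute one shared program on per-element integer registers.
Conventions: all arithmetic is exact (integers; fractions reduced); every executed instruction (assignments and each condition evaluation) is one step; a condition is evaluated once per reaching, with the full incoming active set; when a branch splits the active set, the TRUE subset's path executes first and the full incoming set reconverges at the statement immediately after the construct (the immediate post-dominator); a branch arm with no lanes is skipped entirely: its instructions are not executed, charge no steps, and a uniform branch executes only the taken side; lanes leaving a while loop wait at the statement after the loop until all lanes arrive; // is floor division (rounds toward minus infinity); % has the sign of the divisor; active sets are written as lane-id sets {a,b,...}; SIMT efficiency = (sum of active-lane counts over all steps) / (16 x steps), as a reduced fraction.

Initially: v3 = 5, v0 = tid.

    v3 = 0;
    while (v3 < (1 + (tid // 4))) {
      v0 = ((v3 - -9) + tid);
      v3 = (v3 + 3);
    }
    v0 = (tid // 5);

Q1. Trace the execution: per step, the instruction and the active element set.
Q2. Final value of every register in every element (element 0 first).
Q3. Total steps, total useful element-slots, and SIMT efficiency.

step 0: v3 <- 0                      {0,1,2,3,4,5,6,7,8,9,10,11,12,13,14,15}
step 1: eval (v3 < (1 + (tid // 4))) {0,1,2,3,4,5,6,7,8,9,10,11,12,13,14,15}
step 2: v0 <- ((v3 - -9) + tid)      {0,1,2,3,4,5,6,7,8,9,10,11,12,13,14,15}
step 3: v3 <- (v3 + 3)               {0,1,2,3,4,5,6,7,8,9,10,11,12,13,14,15}
step 4: eval (v3 < (1 + (tid // 4))) {0,1,2,3,4,5,6,7,8,9,10,11,12,13,14,15}
step 5: v0 <- ((v3 - -9) + tid)      {12,13,14,15}
step 6: v3 <- (v3 + 3)               {12,13,14,15}
step 7: eval (v3 < (1 + (tid // 4))) {12,13,14,15}
step 8: v0 <- (tid // 5)             {0,1,2,3,4,5,6,7,8,9,10,11,12,13,14,15}

Answer: 9 steps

v3: 3,3,3,3,3,3,3,3,3,3,3,3,6,6,6,6
v0: 0,0,0,0,0,1,1,1,1,1,2,2,2,2,2,3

steps = 9; useful = 108; efficiency = 108/144 = 3/4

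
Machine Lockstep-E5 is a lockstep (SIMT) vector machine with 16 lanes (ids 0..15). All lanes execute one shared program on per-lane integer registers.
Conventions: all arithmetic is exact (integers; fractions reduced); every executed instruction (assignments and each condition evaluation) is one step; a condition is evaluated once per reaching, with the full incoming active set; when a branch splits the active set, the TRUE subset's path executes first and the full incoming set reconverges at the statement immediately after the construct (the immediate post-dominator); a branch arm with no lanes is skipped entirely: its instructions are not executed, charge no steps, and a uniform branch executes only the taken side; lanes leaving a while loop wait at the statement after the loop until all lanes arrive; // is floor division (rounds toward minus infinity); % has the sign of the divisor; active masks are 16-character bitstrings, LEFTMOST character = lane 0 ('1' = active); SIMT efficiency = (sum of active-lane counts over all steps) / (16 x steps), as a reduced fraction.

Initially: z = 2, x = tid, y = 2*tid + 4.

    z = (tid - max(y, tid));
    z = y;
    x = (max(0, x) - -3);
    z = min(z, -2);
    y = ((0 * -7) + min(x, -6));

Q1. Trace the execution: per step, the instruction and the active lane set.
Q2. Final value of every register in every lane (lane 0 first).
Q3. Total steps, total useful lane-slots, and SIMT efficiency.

step 0: z <- (tid - max(y, tid))     1111111111111111
step 1: z <- y                       1111111111111111
step 2: x <- (max(0, x) - -3)        1111111111111111
step 3: z <- min(z, -2)              1111111111111111
step 4: y <- ((0 * -7) + min(x, -6)) 1111111111111111

Answer: 5 steps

z: -2,-2,-2,-2,-2,-2,-2,-2,-2,-2,-2,-2,-2,-2,-2,-2
x: 3,4,5,6,7,8,9,10,11,12,13,14,15,16,17,18
y: -6,-6,-6,-6,-6,-6,-6,-6,-6,-6,-6,-6,-6,-6,-6,-6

steps = 5; useful = 80; efficiency = 80/80 = 1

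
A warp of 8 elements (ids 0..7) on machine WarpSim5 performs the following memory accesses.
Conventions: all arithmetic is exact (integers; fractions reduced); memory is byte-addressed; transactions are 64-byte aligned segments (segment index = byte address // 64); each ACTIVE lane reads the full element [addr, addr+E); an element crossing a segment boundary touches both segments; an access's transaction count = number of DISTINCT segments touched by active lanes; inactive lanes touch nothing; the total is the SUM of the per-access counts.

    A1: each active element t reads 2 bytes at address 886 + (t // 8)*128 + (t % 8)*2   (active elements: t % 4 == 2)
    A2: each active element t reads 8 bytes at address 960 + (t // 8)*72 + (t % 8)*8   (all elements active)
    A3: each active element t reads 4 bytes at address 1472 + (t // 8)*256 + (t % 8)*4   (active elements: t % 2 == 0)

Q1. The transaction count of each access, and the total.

A1: 2 transactions
A2: 1 transaction
A3: 1 transaction

Answer: 2,1,1; total 4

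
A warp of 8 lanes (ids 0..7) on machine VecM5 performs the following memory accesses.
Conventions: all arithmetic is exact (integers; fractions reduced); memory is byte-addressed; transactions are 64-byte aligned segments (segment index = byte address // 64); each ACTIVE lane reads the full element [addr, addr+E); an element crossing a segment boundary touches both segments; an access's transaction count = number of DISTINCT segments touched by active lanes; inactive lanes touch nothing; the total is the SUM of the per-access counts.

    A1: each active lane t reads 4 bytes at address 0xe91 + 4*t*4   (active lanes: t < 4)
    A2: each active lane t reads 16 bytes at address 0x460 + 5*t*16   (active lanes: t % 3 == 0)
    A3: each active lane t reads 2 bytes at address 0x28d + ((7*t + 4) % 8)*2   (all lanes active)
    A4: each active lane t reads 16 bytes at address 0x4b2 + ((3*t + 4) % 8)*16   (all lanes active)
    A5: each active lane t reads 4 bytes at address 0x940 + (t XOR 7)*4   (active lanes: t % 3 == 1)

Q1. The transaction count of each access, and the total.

A1: 2 transactions
A2: 3 transactions
A3: 1 transaction
A4: 3 transactions
A5: 1 transaction

Answer: 2,3,1,3,1; total 10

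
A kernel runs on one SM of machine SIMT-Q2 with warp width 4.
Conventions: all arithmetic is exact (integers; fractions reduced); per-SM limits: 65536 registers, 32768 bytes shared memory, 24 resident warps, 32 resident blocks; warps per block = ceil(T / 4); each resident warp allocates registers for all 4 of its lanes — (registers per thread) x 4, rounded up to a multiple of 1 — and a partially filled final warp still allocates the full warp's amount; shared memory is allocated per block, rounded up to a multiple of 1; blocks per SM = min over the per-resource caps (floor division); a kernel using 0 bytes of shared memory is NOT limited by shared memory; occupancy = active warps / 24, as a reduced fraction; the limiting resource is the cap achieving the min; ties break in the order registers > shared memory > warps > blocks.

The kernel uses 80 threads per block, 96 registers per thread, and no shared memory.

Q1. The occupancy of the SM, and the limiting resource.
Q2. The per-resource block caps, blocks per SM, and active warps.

Answer: occupancy 5/6, limited by warps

registers: 8 blocks
shared memory: no limit (kernel uses none)
warps: 1 block
blocks: 32 blocks

Answer: 1 block, 20 active warps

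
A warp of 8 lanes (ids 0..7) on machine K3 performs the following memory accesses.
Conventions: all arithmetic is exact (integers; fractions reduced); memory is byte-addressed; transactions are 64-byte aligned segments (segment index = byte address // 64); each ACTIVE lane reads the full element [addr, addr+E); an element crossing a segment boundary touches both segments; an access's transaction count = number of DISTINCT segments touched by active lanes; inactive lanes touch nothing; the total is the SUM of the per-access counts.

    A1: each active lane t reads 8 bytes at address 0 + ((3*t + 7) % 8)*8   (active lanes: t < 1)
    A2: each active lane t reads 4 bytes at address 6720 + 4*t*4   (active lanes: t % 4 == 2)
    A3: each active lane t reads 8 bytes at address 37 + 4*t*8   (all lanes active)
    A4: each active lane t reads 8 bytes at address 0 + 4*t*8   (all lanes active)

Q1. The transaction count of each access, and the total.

A1: 1 transaction
A2: 2 transactions
A3: 5 transactions
A4: 4 transactions

Answer: 1,2,5,4; total 12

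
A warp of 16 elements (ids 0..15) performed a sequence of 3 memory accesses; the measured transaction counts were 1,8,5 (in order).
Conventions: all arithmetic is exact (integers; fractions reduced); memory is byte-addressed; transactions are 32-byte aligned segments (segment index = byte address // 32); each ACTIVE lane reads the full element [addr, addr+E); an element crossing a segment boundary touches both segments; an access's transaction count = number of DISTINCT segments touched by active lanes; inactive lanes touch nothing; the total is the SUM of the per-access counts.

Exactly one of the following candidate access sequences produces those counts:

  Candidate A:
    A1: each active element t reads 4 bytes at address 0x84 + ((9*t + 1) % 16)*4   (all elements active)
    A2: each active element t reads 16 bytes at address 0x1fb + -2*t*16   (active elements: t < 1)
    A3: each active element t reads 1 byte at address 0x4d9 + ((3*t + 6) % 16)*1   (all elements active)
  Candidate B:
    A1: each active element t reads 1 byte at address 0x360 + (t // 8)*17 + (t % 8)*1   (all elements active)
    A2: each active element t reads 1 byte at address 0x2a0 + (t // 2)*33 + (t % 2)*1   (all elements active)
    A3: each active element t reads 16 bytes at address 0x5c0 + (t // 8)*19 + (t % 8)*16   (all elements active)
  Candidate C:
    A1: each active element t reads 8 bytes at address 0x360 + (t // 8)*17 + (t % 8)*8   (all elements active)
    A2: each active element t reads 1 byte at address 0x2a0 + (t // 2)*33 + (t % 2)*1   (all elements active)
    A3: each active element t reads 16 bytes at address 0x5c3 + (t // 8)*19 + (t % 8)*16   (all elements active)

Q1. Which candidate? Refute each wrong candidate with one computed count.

A: A1 gives 3 transactions, not 1
C: A1 gives 3 transactions, not 1
B: all counts match (1,8,5)

Answer: B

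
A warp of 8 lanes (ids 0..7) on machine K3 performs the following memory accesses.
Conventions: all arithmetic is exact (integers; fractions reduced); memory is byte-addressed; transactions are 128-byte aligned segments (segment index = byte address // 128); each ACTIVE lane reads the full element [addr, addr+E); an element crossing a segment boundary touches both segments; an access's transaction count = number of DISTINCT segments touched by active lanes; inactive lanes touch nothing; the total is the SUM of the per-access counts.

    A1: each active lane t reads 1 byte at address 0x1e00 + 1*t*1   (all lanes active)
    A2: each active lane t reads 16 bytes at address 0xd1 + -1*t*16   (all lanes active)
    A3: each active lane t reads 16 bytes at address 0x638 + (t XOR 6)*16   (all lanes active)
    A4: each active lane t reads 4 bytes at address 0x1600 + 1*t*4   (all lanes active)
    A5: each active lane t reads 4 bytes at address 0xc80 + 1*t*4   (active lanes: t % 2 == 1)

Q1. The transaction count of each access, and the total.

A1: 1 transaction
A2: 2 transactions
A3: 2 transactions
A4: 1 transaction
A5: 1 transaction

Answer: 1,2,2,1,1; total 7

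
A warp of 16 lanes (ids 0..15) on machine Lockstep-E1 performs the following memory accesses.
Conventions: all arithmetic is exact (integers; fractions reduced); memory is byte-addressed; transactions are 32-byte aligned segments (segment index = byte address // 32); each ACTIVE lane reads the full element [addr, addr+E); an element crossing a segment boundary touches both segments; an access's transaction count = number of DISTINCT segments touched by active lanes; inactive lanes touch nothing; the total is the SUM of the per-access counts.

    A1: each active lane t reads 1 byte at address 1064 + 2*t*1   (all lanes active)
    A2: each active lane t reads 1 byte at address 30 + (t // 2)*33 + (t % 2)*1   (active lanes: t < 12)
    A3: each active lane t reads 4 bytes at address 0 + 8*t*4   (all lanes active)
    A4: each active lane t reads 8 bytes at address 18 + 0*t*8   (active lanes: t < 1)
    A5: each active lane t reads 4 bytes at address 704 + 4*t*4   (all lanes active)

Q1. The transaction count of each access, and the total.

A1: 2 transactions
A2: 7 transactions
A3: 16 transactions
A4: 1 transaction
A5: 8 transactions

Answer: 2,7,16,1,8; total 34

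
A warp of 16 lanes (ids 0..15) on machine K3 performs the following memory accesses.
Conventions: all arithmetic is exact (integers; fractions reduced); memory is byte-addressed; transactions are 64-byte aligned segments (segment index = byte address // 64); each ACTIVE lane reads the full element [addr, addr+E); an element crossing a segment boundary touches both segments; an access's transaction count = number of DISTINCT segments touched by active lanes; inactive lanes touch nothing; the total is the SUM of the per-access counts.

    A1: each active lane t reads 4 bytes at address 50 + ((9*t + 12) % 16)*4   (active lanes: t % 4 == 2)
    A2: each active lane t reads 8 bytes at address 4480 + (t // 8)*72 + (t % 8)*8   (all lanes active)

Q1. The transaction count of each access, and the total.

A1: 2 transactions
A2: 3 transactions

Answer: 2,3; total 5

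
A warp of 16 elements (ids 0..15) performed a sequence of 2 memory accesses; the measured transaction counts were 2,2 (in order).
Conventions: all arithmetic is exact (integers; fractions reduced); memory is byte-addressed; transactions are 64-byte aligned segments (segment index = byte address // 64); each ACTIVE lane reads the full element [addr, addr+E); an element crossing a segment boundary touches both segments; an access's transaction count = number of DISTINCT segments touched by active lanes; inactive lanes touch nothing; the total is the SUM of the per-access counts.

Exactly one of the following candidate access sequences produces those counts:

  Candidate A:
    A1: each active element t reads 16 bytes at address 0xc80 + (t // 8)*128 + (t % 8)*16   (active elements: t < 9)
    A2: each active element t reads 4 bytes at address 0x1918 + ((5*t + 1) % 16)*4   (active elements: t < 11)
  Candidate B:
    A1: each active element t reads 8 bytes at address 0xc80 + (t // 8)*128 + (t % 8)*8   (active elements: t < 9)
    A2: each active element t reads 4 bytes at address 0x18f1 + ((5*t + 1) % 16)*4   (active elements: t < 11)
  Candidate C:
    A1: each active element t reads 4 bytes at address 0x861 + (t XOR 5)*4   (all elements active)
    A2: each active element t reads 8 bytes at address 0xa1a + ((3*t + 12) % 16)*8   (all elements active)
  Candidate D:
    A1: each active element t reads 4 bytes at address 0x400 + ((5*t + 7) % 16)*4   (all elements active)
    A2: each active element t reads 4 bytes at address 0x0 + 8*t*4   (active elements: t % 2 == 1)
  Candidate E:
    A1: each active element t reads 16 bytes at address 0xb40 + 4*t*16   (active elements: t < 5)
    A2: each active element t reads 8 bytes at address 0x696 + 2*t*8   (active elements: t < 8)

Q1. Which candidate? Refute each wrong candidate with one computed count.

A: A1 gives 3 transactions, not 2
C: A2 gives 3 transactions, not 2
D: A1 gives 1 transaction, not 2
E: A1 gives 5 transactions, not 2
B: all counts match (2,2)

Answer: B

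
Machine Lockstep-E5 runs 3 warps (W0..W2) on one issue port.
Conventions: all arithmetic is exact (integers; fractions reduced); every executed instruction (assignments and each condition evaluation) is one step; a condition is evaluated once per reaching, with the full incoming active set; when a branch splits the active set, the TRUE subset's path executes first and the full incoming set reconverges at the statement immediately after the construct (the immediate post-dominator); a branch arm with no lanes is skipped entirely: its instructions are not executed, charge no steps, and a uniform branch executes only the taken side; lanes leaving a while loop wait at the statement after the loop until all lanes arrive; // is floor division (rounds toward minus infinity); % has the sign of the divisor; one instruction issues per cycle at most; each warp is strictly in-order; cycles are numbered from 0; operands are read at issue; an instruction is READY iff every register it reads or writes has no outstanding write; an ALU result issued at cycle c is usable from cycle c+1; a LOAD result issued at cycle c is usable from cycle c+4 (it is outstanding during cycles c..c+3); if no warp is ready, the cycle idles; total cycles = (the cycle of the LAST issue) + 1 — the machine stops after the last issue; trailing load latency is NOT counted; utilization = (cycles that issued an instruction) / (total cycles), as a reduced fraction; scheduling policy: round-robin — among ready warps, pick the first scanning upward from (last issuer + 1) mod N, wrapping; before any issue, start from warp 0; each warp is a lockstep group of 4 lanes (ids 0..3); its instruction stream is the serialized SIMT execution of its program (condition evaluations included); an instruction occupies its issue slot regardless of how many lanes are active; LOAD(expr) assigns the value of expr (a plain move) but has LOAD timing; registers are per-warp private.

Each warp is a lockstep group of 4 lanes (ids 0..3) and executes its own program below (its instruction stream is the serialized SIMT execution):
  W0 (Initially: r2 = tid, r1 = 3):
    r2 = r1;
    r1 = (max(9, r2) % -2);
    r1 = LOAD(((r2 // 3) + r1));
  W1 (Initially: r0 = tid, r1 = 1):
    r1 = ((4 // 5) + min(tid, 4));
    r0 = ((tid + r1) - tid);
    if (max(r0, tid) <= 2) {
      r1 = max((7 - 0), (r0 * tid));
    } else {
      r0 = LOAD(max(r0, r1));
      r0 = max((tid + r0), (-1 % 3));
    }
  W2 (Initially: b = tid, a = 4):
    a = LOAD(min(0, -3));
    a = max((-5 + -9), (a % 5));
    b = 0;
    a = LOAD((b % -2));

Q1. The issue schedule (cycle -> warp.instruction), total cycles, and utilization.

cycle 0: W0.I0
cycle 1: W1.I0
cycle 2: W2.I0
cycle 3: W0.I1
cycle 4: W1.I1
cycle 5: W0.I2
cycle 6: W1.I2
cycle 7: W2.I1
cycle 8: W1.I3
cycle 9: W2.I2
cycle 10: W1.I4
cycle 11: W2.I3
cycle 12: idle
cycle 13: idle
cycle 14: W1.I5

Answer: 15 cycles, utilization 13/15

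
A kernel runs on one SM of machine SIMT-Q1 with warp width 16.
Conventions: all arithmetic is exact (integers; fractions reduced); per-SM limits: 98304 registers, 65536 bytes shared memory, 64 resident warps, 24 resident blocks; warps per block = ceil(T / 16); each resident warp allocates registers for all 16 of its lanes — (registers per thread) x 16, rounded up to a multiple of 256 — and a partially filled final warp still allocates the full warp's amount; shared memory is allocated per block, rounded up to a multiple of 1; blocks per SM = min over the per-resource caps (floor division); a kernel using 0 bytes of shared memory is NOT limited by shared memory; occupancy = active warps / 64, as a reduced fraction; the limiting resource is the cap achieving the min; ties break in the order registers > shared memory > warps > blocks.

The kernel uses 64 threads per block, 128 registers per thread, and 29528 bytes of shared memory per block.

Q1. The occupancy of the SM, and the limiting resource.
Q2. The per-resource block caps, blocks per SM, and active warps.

Answer: occupancy 1/8, limited by shared memory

registers: 12 blocks
shared memory: 2 blocks
warps: 16 blocks
blocks: 24 blocks

Answer: 2 blocks, 8 active warps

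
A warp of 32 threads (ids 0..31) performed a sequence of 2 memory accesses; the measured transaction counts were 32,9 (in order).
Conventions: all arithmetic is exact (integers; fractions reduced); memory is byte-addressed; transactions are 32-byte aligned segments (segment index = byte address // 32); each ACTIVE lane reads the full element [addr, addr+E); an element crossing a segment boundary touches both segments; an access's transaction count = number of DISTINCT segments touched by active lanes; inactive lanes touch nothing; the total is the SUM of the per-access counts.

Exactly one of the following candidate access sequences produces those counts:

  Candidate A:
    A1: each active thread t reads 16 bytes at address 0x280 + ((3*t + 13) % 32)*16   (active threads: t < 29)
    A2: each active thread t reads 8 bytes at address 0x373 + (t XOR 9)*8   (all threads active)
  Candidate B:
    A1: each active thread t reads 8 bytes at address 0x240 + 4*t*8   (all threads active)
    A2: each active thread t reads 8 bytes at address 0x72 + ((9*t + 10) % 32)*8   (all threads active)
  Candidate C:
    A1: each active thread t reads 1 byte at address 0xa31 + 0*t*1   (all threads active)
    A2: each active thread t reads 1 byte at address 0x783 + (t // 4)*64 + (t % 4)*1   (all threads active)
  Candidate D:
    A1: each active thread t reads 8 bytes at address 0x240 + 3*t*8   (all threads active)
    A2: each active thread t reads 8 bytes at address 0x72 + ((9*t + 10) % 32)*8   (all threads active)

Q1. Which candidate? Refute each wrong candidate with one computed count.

A: A1 gives 16 transactions, not 32
C: A1 gives 1 transaction, not 32
D: A1 gives 24 transactions, not 32
B: all counts match (32,9)

Answer: B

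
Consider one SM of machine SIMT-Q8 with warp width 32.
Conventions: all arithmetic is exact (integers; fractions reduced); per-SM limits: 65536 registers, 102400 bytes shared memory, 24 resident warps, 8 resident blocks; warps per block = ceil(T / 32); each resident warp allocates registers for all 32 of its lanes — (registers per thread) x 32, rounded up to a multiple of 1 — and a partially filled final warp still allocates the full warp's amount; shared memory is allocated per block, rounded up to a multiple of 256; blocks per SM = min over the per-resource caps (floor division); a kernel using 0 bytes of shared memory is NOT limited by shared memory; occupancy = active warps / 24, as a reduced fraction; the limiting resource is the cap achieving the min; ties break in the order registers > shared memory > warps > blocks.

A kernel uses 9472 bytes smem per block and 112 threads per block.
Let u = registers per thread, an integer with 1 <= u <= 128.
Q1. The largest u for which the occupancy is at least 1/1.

Answer: u = 85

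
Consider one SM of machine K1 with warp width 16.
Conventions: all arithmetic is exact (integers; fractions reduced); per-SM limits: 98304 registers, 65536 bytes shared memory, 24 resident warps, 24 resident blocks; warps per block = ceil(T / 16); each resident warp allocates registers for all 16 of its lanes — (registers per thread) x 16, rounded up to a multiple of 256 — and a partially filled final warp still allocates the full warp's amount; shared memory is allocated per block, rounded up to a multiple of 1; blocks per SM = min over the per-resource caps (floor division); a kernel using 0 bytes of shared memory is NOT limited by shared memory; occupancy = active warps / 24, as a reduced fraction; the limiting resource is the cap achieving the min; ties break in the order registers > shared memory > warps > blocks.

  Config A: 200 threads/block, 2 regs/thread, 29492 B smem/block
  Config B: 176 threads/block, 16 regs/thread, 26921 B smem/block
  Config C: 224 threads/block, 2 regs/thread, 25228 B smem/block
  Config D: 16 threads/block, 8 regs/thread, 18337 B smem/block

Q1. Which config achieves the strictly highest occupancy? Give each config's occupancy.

occupancies: A 13/24, B 11/12, C 7/12, D 1/8

Answer: B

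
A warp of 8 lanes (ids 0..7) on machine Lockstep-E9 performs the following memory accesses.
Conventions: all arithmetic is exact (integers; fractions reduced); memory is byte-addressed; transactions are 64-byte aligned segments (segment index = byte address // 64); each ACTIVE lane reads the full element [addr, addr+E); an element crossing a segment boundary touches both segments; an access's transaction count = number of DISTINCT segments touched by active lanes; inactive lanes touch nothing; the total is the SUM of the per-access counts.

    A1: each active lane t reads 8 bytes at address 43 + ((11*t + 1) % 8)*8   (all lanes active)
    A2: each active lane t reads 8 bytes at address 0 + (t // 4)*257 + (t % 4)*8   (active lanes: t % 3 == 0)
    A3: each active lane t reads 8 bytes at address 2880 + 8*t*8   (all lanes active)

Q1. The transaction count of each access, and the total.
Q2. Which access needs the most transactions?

A1: 2 transactions
A2: 2 transactions
A3: 8 transactions

Answer: 2,2,8; total 12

Answer: A3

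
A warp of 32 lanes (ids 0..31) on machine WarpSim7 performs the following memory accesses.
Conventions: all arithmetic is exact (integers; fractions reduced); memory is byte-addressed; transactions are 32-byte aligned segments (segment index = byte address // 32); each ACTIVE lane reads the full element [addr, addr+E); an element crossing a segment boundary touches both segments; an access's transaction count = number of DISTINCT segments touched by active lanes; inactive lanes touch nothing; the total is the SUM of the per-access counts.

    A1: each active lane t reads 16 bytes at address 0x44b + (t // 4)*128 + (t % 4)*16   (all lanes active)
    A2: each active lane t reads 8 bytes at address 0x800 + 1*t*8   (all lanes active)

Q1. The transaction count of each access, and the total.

A1: 24 transactions
A2: 8 transactions

Answer: 24,8; total 32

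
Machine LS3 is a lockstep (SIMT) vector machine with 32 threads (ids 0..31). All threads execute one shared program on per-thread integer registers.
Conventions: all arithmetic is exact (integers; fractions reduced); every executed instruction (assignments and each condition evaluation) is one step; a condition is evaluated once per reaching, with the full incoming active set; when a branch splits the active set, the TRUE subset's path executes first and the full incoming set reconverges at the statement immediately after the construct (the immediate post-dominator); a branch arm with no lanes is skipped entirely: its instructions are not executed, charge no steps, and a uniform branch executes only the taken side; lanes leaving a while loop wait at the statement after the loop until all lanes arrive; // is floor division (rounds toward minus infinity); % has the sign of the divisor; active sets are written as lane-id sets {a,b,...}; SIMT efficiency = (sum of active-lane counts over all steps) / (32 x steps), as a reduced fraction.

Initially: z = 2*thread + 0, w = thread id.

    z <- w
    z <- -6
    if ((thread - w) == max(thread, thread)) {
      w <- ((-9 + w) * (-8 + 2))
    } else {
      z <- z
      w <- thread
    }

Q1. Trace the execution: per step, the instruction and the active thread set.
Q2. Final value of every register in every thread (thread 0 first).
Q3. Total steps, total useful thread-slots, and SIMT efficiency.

step 0: z <- w                       {0,1,2,3,4,5,6,7,8,9,10,11,12,13,14,15,16,17,18,19,20,21,22,23,24,25,26,27,28,29,30,31}
step 1: z <- -6                      {0,1,2,3,4,5,6,7,8,9,10,11,12,13,14,15,16,17,18,19,20,21,22,23,24,25,26,27,28,29,30,31}
step 2: eval ((thread - w) == max(thread, thread)) {0,1,2,3,4,5,6,7,8,9,10,11,12,13,14,15,16,17,18,19,20,21,22,23,24,25,26,27,28,29,30,31}
step 3: w <- ((-9 + w) * (-8 + 2))   {0}
step 4: z <- z                       {1,2,3,4,5,6,7,8,9,10,11,12,13,14,15,16,17,18,19,20,21,22,23,24,25,26,27,28,29,30,31}
step 5: w <- thread                  {1,2,3,4,5,6,7,8,9,10,11,12,13,14,15,16,17,18,19,20,21,22,23,24,25,26,27,28,29,30,31}

Answer: 6 steps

z: -6,-6,-6,-6,-6,-6,-6,-6,-6,-6,-6,-6,-6,-6,-6,-6,-6,-6,-6,-6,-6,-6,-6,-6,-6,-6,-6,-6,-6,-6,-6,-6
w: 54,1,2,3,4,5,6,7,8,9,10,11,12,13,14,15,16,17,18,19,20,21,22,23,24,25,26,27,28,29,30,31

steps = 6; useful = 159; efficiency = 159/192 = 53/64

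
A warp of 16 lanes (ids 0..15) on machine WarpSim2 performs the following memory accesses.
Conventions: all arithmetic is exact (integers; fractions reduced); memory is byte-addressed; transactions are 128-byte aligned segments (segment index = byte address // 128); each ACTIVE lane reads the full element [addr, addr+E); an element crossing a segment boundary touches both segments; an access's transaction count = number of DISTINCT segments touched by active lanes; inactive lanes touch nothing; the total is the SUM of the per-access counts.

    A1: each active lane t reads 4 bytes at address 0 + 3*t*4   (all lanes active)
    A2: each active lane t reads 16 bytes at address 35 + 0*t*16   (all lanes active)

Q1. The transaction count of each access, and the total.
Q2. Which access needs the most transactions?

A1: 2 transactions
A2: 1 transaction

Answer: 2,1; total 3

Answer: A1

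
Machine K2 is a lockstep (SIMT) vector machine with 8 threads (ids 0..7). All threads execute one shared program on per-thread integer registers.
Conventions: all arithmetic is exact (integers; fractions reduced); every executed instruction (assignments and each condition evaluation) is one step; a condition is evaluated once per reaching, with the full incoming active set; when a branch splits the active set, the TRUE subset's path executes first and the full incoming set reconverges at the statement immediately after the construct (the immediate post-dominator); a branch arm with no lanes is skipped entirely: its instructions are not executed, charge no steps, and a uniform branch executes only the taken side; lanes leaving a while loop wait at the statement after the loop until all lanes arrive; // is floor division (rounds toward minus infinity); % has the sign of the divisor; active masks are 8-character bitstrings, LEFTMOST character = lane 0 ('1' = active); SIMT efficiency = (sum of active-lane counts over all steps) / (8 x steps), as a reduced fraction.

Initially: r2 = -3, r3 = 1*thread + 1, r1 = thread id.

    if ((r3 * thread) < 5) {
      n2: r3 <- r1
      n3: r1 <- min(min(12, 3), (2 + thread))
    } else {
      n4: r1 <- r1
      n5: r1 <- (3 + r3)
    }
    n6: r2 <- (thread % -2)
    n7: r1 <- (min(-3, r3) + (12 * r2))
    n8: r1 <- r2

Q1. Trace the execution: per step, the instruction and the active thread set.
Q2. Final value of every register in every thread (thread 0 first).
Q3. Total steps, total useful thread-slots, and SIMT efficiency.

step 0: eval ((r3 * thread) < 5)     11111111
step 1: r3 <- r1                     11000000
step 2: r1 <- min(min(12, 3), (2 + thread)) 11000000
step 3: r1 <- r1                     00111111
step 4: r1 <- (3 + r3)               00111111
step 5: r2 <- (thread % -2)          11111111
step 6: r1 <- (min(-3, r3) + (12 * r2)) 11111111
step 7: r1 <- r2                     11111111

Answer: 8 steps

r2: 0,-1,0,-1,0,-1,0,-1
r3: 0,1,3,4,5,6,7,8
r1: 0,-1,0,-1,0,-1,0,-1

steps = 8; useful = 48; efficiency = 48/64 = 3/4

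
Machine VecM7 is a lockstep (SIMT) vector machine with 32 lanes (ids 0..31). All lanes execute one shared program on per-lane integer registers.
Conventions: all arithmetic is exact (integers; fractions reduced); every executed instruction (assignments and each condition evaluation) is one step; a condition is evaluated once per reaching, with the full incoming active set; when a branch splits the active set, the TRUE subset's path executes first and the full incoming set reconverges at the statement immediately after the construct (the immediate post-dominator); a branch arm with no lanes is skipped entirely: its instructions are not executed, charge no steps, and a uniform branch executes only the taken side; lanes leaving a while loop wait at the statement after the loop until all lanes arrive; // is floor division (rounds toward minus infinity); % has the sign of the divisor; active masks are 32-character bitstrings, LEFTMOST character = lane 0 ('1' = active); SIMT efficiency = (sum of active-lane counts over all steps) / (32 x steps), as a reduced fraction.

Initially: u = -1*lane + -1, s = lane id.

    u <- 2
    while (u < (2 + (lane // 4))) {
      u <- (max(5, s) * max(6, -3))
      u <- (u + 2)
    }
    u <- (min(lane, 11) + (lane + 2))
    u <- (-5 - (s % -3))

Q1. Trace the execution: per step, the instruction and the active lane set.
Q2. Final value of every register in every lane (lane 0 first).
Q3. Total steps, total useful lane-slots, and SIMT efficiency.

step 0: u <- 2                       11111111111111111111111111111111
step 1: eval (u < (2 + (lane // 4))) 11111111111111111111111111111111
step 2: u <- (max(5, s) * max(6, -3)) 00001111111111111111111111111111
step 3: u <- (u + 2)                 00001111111111111111111111111111
step 4: eval (u < (2 + (lane // 4))) 00001111111111111111111111111111
step 5: u <- (min(lane, 11) + (lane + 2)) 11111111111111111111111111111111
step 6: u <- (-5 - (s % -3))         11111111111111111111111111111111

Answer: 7 steps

u: -5,-3,-4,-5,-3,-4,-5,-3,-4,-5,-3,-4,-5,-3,-4,-5,-3,-4,-5,-3,-4,-5,-3,-4,-5,-3,-4,-5,-3,-4,-5,-3
s: 0,1,2,3,4,5,6,7,8,9,10,11,12,13,14,15,16,17,18,19,20,21,22,23,24,25,26,27,28,29,30,31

steps = 7; useful = 212; efficiency = 212/224 = 53/56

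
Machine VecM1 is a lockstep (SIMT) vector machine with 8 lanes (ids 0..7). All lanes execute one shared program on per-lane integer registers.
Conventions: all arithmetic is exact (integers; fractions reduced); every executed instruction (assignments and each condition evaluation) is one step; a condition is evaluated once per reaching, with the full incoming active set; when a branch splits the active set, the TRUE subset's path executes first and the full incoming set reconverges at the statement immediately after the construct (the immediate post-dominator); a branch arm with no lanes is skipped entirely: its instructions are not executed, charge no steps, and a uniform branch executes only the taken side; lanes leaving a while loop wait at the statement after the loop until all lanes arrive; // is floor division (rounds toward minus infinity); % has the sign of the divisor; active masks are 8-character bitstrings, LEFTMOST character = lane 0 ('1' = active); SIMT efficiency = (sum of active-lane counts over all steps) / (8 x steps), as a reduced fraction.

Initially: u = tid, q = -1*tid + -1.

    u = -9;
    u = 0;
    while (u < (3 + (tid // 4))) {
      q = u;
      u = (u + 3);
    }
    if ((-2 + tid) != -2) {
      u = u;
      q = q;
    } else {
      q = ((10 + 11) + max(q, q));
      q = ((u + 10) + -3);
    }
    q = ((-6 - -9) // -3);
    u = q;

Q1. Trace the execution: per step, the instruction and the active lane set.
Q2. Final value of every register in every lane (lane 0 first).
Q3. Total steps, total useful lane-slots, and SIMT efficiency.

step 0: u <- -9                      11111111
step 1: u <- 0                       11111111
step 2: eval (u < (3 + (tid // 4)))  11111111
step 3: q <- u                       11111111
step 4: u <- (u + 3)                 11111111
step 5: eval (u < (3 + (tid // 4)))  11111111
step 6: q <- u                       00001111
step 7: u <- (u + 3)                 00001111
step 8: eval (u < (3 + (tid // 4)))  00001111
step 9: eval ((-2 + tid) != -2)      11111111
step 10: u <- u                       01111111
step 11: q <- q                       01111111
step 12: q <- ((10 + 11) + max(q, q)) 10000000
step 13: q <- ((u + 10) + -3)         10000000
step 14: q <- ((-6 - -9) // -3)       11111111
step 15: u <- q                       11111111

Answer: 16 steps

u: -1,-1,-1,-1,-1,-1,-1,-1
q: -1,-1,-1,-1,-1,-1,-1,-1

steps = 16; useful = 100; efficiency = 100/128 = 25/32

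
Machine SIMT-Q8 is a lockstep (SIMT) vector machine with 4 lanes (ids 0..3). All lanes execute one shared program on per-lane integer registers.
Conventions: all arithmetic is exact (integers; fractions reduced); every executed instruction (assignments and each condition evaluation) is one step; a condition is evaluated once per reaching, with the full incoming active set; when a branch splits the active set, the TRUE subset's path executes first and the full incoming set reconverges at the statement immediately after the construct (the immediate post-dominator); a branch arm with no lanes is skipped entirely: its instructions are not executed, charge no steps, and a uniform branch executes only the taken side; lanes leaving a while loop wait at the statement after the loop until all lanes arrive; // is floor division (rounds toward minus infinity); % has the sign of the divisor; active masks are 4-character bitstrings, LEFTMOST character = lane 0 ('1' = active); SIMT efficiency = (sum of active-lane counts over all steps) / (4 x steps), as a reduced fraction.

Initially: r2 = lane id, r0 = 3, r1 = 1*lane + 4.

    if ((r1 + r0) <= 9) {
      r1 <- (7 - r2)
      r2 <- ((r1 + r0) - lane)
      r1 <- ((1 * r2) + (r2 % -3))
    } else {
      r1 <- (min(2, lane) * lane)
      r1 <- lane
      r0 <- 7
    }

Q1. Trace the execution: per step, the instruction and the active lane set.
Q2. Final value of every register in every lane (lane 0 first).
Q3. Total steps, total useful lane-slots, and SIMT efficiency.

step 0: eval ((r1 + r0) <= 9)        1111
step 1: r1 <- (7 - r2)               1110
step 2: r2 <- ((r1 + r0) - lane)     1110
step 3: r1 <- ((1 * r2) + (r2 % -3)) 1110
step 4: r1 <- (min(2, lane) * lane)  0001
step 5: r1 <- lane                   0001
step 6: r0 <- 7                      0001

Answer: 7 steps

r2: 10,8,6,3
r0: 3,3,3,7
r1: 8,7,6,3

steps = 7; useful = 16; efficiency = 16/28 = 4/7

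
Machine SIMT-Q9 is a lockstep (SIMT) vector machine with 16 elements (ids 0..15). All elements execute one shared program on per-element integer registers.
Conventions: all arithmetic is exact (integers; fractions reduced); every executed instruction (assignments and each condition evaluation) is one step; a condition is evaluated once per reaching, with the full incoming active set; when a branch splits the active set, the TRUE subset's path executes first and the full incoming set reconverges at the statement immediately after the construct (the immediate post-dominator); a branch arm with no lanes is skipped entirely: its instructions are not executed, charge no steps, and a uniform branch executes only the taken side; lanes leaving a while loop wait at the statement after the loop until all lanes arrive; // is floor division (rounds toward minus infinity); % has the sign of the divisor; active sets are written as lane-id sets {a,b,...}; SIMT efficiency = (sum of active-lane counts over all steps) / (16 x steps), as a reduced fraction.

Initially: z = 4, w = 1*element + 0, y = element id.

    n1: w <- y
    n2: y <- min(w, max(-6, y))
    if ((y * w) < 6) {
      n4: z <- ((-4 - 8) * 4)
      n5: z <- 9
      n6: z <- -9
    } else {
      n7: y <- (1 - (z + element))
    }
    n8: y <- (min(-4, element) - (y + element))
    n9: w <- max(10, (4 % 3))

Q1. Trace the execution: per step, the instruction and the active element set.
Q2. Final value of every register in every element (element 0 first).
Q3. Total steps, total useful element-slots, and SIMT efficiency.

step 0: w <- y                       {0,1,2,3,4,5,6,7,8,9,10,11,12,13,14,15}
step 1: y <- min(w, max(-6, y))      {0,1,2,3,4,5,6,7,8,9,10,11,12,13,14,15}
step 2: eval ((y * w) < 6)           {0,1,2,3,4,5,6,7,8,9,10,11,12,13,14,15}
step 3: z <- ((-4 - 8) * 4)          {0,1,2}
step 4: z <- 9                       {0,1,2}
step 5: z <- -9                      {0,1,2}
step 6: y <- (1 - (z + element))     {3,4,5,6,7,8,9,10,11,12,13,14,15}
step 7: y <- (min(-4, element) - (y + element)) {0,1,2,3,4,5,6,7,8,9,10,11,12,13,14,15}
step 8: w <- max(10, (4 % 3))        {0,1,2,3,4,5,6,7,8,9,10,11,12,13,14,15}

Answer: 9 steps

z: -9,-9,-9,4,4,4,4,4,4,4,4,4,4,4,4,4
w: 10,10,10,10,10,10,10,10,10,10,10,10,10,10,10,10
y: -4,-6,-8,-1,-1,-1,-1,-1,-1,-1,-1,-1,-1,-1,-1,-1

steps = 9; useful = 102; efficiency = 102/144 = 17/24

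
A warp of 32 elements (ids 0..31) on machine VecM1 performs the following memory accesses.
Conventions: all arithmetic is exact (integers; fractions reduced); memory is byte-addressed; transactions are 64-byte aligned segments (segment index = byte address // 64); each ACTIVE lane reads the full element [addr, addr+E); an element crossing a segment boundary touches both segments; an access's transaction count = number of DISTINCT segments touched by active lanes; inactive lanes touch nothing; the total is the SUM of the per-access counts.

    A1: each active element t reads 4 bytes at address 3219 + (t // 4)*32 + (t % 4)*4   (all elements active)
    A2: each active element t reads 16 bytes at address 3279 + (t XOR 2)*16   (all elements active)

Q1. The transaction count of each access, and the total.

A1: 5 transactions
A2: 9 transactions

Answer: 5,9; total 14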